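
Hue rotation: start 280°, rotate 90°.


New hue = (H + rotation) mod 360
New hue = (280 + 90) mod 360
= 370 mod 360
= 10°


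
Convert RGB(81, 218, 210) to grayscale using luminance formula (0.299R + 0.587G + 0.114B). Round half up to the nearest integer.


Gray = 0.299×R + 0.587×G + 0.114×B
Gray = 0.299×81 + 0.587×218 + 0.114×210
Gray = 24.219 + 127.966 + 23.940
Gray = 176.125 → round half up → 176
Gray = 176


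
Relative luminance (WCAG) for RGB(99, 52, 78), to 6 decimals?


Linearize each channel (sRGB transfer function): c = v/255; c_lin = c/12.92 if c ≤ 0.04045, else ((c+0.055)/1.055)^2.4
  R: 99/255 ≈ 0.388235 > 0.04045 → ((0.388235+0.055)/1.055)^2.4 ≈ 0.124772
  G: 52/255 ≈ 0.203922 > 0.04045 → ((0.203922+0.055)/1.055)^2.4 ≈ 0.034340
  B: 78/255 ≈ 0.305882 > 0.04045 → ((0.305882+0.055)/1.055)^2.4 ≈ 0.076185
R_lin = 0.124772, G_lin = 0.034340, B_lin = 0.076185
L = 0.2126×R + 0.7152×G + 0.0722×B
L = 0.2126×0.124772 + 0.7152×0.034340 + 0.0722×0.076185
L ≈ 0.056587


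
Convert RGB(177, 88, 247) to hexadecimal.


R = 177 → B1 (hex)
G = 88 → 58 (hex)
B = 247 → F7 (hex)
Hex = #B158F7


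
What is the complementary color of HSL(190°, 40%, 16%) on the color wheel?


Complement = opposite side of color wheel = hue + 180°
H' = (190 + 180) mod 360 = 10°
S and L unchanged.
= HSL(10°, 40%, 16%)


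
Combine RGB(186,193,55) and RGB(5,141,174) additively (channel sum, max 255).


Additive: each channel = min(255, C₁+C₂)
R: 186+5 = 191 → 191
G: 193+141 = 334 → 255
B: 55+174 = 229 → 229
= RGB(191, 255, 229)


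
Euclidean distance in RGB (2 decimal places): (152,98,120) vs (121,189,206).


d = √[(R₁-R₂)² + (G₁-G₂)² + (B₁-B₂)²]
d = √[(152-121)² + (98-189)² + (120-206)²]
d = √[961 + 8281 + 7396]
d = √16638
d ≈ 128.99


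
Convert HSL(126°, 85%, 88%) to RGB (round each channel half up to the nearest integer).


H=126°, S=0.85, L=0.88
C = (1-|2L-1|)×S = (1-|0.76|)×0.85 = 0.204
H' = H/60 = 126/60 ≈ 2.1000; X = C×(1-|H' mod 2 - 1|) = 0.0204
m = L - C/2 = 0.88 - 0.102 = 0.778
Sector ⌊H'⌋ = 2 → (R',G',B') = (0.0, 0.204, 0.0204)
RGB = ((R'+m)×255, (G'+m)×255, (B'+m)×255) = (198.39, 250.41, 203.592)
Round half up → RGB(198, 250, 204)


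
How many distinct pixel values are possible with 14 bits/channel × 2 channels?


Total bits = 14 bits/channel × 2 channels = 28 bits
Distinct pixel values = 2^28
= 268,435,456 pixel values


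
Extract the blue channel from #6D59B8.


Color: #6D59B8
R = 6D = 109
G = 59 = 89
B = B8 = 184
Blue = 184


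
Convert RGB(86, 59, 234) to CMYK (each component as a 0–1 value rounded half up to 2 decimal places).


R'=86/255≈0.3373, G'=59/255≈0.2314, B'=234/255≈0.9176
K = 1 - max(R',G',B') = 1 - 234/255 = 21/255 = 0.08235… → 0.08
(1-R'-K)/(1-K) simplifies to (max-R)/max with max = 234:
C = (234-86)/234 = 148/234 = 0.63247… → 0.63
M = (234-59)/234 = 175/234 = 0.74786… → 0.75
Y = (234-234)/234 = 0/234 = 0 → 0.00
= CMYK(0.63, 0.75, 0.00, 0.08)


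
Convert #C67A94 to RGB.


C6 → 198 (R)
7A → 122 (G)
94 → 148 (B)
= RGB(198, 122, 148)


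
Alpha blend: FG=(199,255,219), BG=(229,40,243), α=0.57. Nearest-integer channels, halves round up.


C = α×F + (1-α)×B, with 1-α = 0.43
R: 0.57×199 + 0.43×229 = 113.43 + 98.47 = 211.90 → 212
G: 0.57×255 + 0.43×40 = 145.35 + 17.20 = 162.55 → 163
B: 0.57×219 + 0.43×243 = 124.83 + 104.49 = 229.32 → 229
= RGB(212, 163, 229)


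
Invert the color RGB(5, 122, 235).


Invert: (255-R, 255-G, 255-B)
R: 255-5 = 250
G: 255-122 = 133
B: 255-235 = 20
= RGB(250, 133, 20)


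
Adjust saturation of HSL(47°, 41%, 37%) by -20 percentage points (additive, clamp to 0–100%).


Original S = 41%
Adjustment = -20 percentage points
New S = 41 + (-20) = 21
Clamp to [0, 100] → 21
= HSL(47°, 21%, 37%)


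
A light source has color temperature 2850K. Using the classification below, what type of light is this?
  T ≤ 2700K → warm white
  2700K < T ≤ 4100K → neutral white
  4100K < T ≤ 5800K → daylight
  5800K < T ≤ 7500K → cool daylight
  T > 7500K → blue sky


Temperature: 2850K
2700K < 2850K ≤ 4100K → neutral white
Classification: neutral white


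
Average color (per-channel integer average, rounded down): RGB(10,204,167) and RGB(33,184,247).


Midpoint: each channel = ⌊(C₁+C₂)/2⌋
R: ⌊(10+33)/2⌋ = 21
G: ⌊(204+184)/2⌋ = 194
B: ⌊(167+247)/2⌋ = 207
= RGB(21, 194, 207)


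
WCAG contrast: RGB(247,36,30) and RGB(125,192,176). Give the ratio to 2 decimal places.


Linearize each sRGB channel c=v/255: c/12.92 if c ≤ 0.04045 else ((c+0.055)/1.055)^2.4
L = 0.2126×R_lin + 0.7152×G_lin + 0.0722×B_lin
Color 1 (247,36,30):
  R=247: 247/255≈0.9686 > 0.04045 → ((0.9686+0.055)/1.055)^2.4 ≈ 0.93011
  G=36: 36/255≈0.1412 > 0.04045 → ((0.1412+0.055)/1.055)^2.4 ≈ 0.01764
  B=30: 30/255≈0.1176 > 0.04045 → ((0.1176+0.055)/1.055)^2.4 ≈ 0.01298
  L1 = 0.2126×0.93011 + 0.7152×0.01764 + 0.0722×0.01298 ≈ 0.21130
Color 2 (125,192,176):
  R=125: 125/255≈0.4902 > 0.04045 → ((0.4902+0.055)/1.055)^2.4 ≈ 0.20508
  G=192: 192/255≈0.7529 > 0.04045 → ((0.7529+0.055)/1.055)^2.4 ≈ 0.52712
  B=176: 176/255≈0.6902 > 0.04045 → ((0.6902+0.055)/1.055)^2.4 ≈ 0.43415
  L2 = 0.2126×0.20508 + 0.7152×0.52712 + 0.0722×0.43415 ≈ 0.45194
Lighter = 0.45194, Darker = 0.21130
Ratio = (L_lighter + 0.05) / (L_darker + 0.05)
Ratio = (0.45194 + 0.05) / (0.21130 + 0.05) = 0.50194 / 0.26130 ≈ 1.9210
Ratio ≈ 1.92:1


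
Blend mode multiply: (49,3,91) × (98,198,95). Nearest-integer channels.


Multiply: C = A×B/255, rounded to nearest integer
R: 49×98/255 = 4802/255 ≈ 18.831 → 19
G: 3×198/255 = 594/255 ≈ 2.329 → 2
B: 91×95/255 = 8645/255 ≈ 33.902 → 34
= RGB(19, 2, 34)


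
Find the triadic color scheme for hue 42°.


Triadic: equally spaced at 120° intervals
H1 = 42°
H2 = (42 + 120) mod 360 = 162°
H3 = (42 + 240) mod 360 = 282°
Triadic = 42°, 162°, 282°


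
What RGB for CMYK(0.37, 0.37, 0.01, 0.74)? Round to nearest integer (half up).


R = 255 × (1-C) × (1-K) = 255 × 0.63 × 0.26 = 41.769 → 42
G = 255 × (1-M) × (1-K) = 255 × 0.63 × 0.26 = 41.769 → 42
B = 255 × (1-Y) × (1-K) = 255 × 0.99 × 0.26 = 65.637 → 66
= RGB(42, 42, 66)


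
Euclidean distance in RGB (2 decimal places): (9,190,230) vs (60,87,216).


d = √[(R₁-R₂)² + (G₁-G₂)² + (B₁-B₂)²]
d = √[(9-60)² + (190-87)² + (230-216)²]
d = √[2601 + 10609 + 196]
d = √13406
d ≈ 115.78


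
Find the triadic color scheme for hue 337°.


Triadic: equally spaced at 120° intervals
H1 = 337°
H2 = (337 + 120) mod 360 = 97°
H3 = (337 + 240) mod 360 = 217°
Triadic = 337°, 97°, 217°


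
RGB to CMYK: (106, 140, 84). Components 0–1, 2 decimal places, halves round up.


R'=106/255≈0.4157, G'=140/255≈0.5490, B'=84/255≈0.3294
K = 1 - max(R',G',B') = 1 - 140/255 = 115/255 = 0.45098… → 0.45
(1-R'-K)/(1-K) simplifies to (max-R)/max with max = 140:
C = (140-106)/140 = 34/140 = 0.24285… → 0.24
M = (140-140)/140 = 0/140 = 0 → 0.00
Y = (140-84)/140 = 56/140 = 0.4 → 0.40
= CMYK(0.24, 0.00, 0.40, 0.45)


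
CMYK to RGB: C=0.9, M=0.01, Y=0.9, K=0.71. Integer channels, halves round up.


R = 255 × (1-C) × (1-K) = 255 × 0.10 × 0.29 = 7.395 → 7
G = 255 × (1-M) × (1-K) = 255 × 0.99 × 0.29 = 73.2105 → 73
B = 255 × (1-Y) × (1-K) = 255 × 0.10 × 0.29 = 7.395 → 7
= RGB(7, 73, 7)


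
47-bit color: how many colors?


Colors = 2^bits = 2^47
= 140,737,488,355,328 colors


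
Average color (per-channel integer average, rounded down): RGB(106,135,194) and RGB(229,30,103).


Midpoint: each channel = ⌊(C₁+C₂)/2⌋
R: ⌊(106+229)/2⌋ = 167
G: ⌊(135+30)/2⌋ = 82
B: ⌊(194+103)/2⌋ = 148
= RGB(167, 82, 148)


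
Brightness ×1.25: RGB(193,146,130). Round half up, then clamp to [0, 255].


Multiply each channel by 1.25, round half up, clamp to [0, 255]
R: 193×1.25 = 241.25 → round → 241
G: 146×1.25 = 182.5 → round → 183
B: 130×1.25 = 162.5 → round → 163
= RGB(241, 183, 163)


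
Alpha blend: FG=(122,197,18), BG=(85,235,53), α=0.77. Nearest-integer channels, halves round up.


C = α×F + (1-α)×B, with 1-α = 0.23
R: 0.77×122 + 0.23×85 = 93.94 + 19.55 = 113.49 → 113
G: 0.77×197 + 0.23×235 = 151.69 + 54.05 = 205.74 → 206
B: 0.77×18 + 0.23×53 = 13.86 + 12.19 = 26.05 → 26
= RGB(113, 206, 26)


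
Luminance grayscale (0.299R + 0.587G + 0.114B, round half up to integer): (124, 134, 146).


Gray = 0.299×R + 0.587×G + 0.114×B
Gray = 0.299×124 + 0.587×134 + 0.114×146
Gray = 37.076 + 78.658 + 16.644
Gray = 132.378 → round half up → 132
Gray = 132


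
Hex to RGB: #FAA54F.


FA → 250 (R)
A5 → 165 (G)
4F → 79 (B)
= RGB(250, 165, 79)


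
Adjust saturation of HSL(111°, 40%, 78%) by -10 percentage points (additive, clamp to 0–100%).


Original S = 40%
Adjustment = -10 percentage points
New S = 40 + (-10) = 30
Clamp to [0, 100] → 30
= HSL(111°, 30%, 78%)


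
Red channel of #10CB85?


Color: #10CB85
R = 10 = 16
G = CB = 203
B = 85 = 133
Red = 16


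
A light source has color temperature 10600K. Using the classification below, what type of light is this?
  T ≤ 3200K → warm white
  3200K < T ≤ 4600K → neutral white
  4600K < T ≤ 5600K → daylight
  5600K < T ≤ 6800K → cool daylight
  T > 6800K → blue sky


Temperature: 10600K
10600K > 6800K → blue sky
Classification: blue sky


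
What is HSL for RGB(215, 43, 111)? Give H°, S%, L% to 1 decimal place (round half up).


Normalize: R'=215/255≈0.8431, G'=43/255≈0.1686, B'=111/255≈0.4353
Max=215/255, Min=43/255, Δ=Max-Min=172/255
L = (Max+Min)/2 = (215+43)/510 = 258/510 = 0.50588… → L = 50.6%
L > 0.5 → S = Δ/(2-Max-Min) = 172/(510-215-43) = 172/252 = 0.68253… → S = 68.3%
(the 1/255 factors cancel in S and H, so raw channel differences can be used)
Max is R' → H = 60 × (((G-B)/Δ) mod 6) = 60 × (((43-111)/172) mod 6)
  (-68)/172 = -0.3953…; negative, so add 6 → 5.6046…
  H = 60 × 5.6046… = 336.279…° → H = 336.3°
= HSL(336.3°, 68.3%, 50.6%)


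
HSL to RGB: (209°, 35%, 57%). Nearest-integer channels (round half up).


H=209°, S=0.35, L=0.57
C = (1-|2L-1|)×S = (1-|0.14|)×0.35 = 0.301
H' = H/60 = 209/60 ≈ 3.4833; X = C×(1-|H' mod 2 - 1|) ≈ 0.1555
m = L - C/2 = 0.57 - 0.1505 = 0.4195
Sector ⌊H'⌋ = 3 → (R',G',B') = (0.0, ≈0.1555, 0.301)
RGB = ((R'+m)×255, (G'+m)×255, (B'+m)×255) = (106.9725, 146.62925, 183.7275)
Round half up → RGB(107, 147, 184)


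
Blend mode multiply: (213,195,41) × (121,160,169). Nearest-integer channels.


Multiply: C = A×B/255, rounded to nearest integer
R: 213×121/255 = 25773/255 ≈ 101.071 → 101
G: 195×160/255 = 31200/255 ≈ 122.353 → 122
B: 41×169/255 = 6929/255 ≈ 27.173 → 27
= RGB(101, 122, 27)


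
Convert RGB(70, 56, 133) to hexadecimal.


R = 70 → 46 (hex)
G = 56 → 38 (hex)
B = 133 → 85 (hex)
Hex = #463885


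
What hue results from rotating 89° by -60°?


New hue = (H + rotation) mod 360
New hue = (89 -60) mod 360
= 29 mod 360
= 29°


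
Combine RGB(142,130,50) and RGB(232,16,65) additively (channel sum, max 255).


Additive: each channel = min(255, C₁+C₂)
R: 142+232 = 374 → 255
G: 130+16 = 146 → 146
B: 50+65 = 115 → 115
= RGB(255, 146, 115)


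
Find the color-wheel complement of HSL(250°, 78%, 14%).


Complement = opposite side of color wheel = hue + 180°
H' = (250 + 180) mod 360 = 70°
S and L unchanged.
= HSL(70°, 78%, 14%)


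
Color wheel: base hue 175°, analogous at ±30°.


Base hue: 175°
Left analog: (175 - 30) mod 360 = 145°
Right analog: (175 + 30) mod 360 = 205°
Analogous hues = 145° and 205°


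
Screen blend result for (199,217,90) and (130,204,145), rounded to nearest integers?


Screen: C = 255 - (255-A)×(255-B)/255, rounded to nearest integer
R: 255 - (255-199)×(255-130)/255 = 255 - 7000/255 ≈ 255 - 27.451 = 227.549 → 228
G: 255 - (255-217)×(255-204)/255 = 255 - 1938/255 ≈ 255 - 7.600 = 247.400 → 247
B: 255 - (255-90)×(255-145)/255 = 255 - 18150/255 ≈ 255 - 71.176 = 183.824 → 184
= RGB(228, 247, 184)


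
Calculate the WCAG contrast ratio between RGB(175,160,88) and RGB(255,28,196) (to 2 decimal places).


Linearize each sRGB channel c=v/255: c/12.92 if c ≤ 0.04045 else ((c+0.055)/1.055)^2.4
L = 0.2126×R_lin + 0.7152×G_lin + 0.0722×B_lin
Color 1 (175,160,88):
  R=175: 175/255≈0.6863 > 0.04045 → ((0.6863+0.055)/1.055)^2.4 ≈ 0.42869
  G=160: 160/255≈0.6275 > 0.04045 → ((0.6275+0.055)/1.055)^2.4 ≈ 0.35153
  B=88: 88/255≈0.3451 > 0.04045 → ((0.3451+0.055)/1.055)^2.4 ≈ 0.09759
  L1 = 0.2126×0.42869 + 0.7152×0.35153 + 0.0722×0.09759 ≈ 0.34960
Color 2 (255,28,196):
  R=255: 255/255≈1.0000 > 0.04045 → ((1.0000+0.055)/1.055)^2.4 ≈ 1.00000
  G=28: 28/255≈0.1098 > 0.04045 → ((0.1098+0.055)/1.055)^2.4 ≈ 0.01161
  B=196: 196/255≈0.7686 > 0.04045 → ((0.7686+0.055)/1.055)^2.4 ≈ 0.55201
  L2 = 0.2126×1.00000 + 0.7152×0.01161 + 0.0722×0.55201 ≈ 0.26076
Lighter = 0.34960, Darker = 0.26076
Ratio = (L_lighter + 0.05) / (L_darker + 0.05)
Ratio = (0.34960 + 0.05) / (0.26076 + 0.05) = 0.39960 / 0.31076 ≈ 1.2859
Ratio ≈ 1.29:1


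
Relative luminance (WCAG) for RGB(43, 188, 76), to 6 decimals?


Linearize each channel (sRGB transfer function): c = v/255; c_lin = c/12.92 if c ≤ 0.04045, else ((c+0.055)/1.055)^2.4
  R: 43/255 ≈ 0.168627 > 0.04045 → ((0.168627+0.055)/1.055)^2.4 ≈ 0.024158
  G: 188/255 ≈ 0.737255 > 0.04045 → ((0.737255+0.055)/1.055)^2.4 ≈ 0.502886
  B: 76/255 ≈ 0.298039 > 0.04045 → ((0.298039+0.055)/1.055)^2.4 ≈ 0.072272
R_lin = 0.024158, G_lin = 0.502886, B_lin = 0.072272
L = 0.2126×R + 0.7152×G + 0.0722×B
L = 0.2126×0.024158 + 0.7152×0.502886 + 0.0722×0.072272
L ≈ 0.370018


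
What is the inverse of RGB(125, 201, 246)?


Invert: (255-R, 255-G, 255-B)
R: 255-125 = 130
G: 255-201 = 54
B: 255-246 = 9
= RGB(130, 54, 9)


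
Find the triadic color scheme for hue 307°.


Triadic: equally spaced at 120° intervals
H1 = 307°
H2 = (307 + 120) mod 360 = 67°
H3 = (307 + 240) mod 360 = 187°
Triadic = 307°, 67°, 187°


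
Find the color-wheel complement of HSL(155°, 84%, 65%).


Complement = opposite side of color wheel = hue + 180°
H' = (155 + 180) mod 360 = 335°
S and L unchanged.
= HSL(335°, 84%, 65%)


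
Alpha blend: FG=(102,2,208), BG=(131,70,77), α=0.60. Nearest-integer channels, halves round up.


C = α×F + (1-α)×B, with 1-α = 0.40
R: 0.60×102 + 0.40×131 = 61.20 + 52.40 = 113.60 → 114
G: 0.60×2 + 0.40×70 = 1.20 + 28.00 = 29.20 → 29
B: 0.60×208 + 0.40×77 = 124.80 + 30.80 = 155.60 → 156
= RGB(114, 29, 156)


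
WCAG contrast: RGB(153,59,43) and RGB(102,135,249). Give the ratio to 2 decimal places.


Linearize each sRGB channel c=v/255: c/12.92 if c ≤ 0.04045 else ((c+0.055)/1.055)^2.4
L = 0.2126×R_lin + 0.7152×G_lin + 0.0722×B_lin
Color 1 (153,59,43):
  R=153: 153/255≈0.6000 > 0.04045 → ((0.6000+0.055)/1.055)^2.4 ≈ 0.31855
  G=59: 59/255≈0.2314 > 0.04045 → ((0.2314+0.055)/1.055)^2.4 ≈ 0.04374
  B=43: 43/255≈0.1686 > 0.04045 → ((0.1686+0.055)/1.055)^2.4 ≈ 0.02416
  L1 = 0.2126×0.31855 + 0.7152×0.04374 + 0.0722×0.02416 ≈ 0.10075
Color 2 (102,135,249):
  R=102: 102/255≈0.4000 > 0.04045 → ((0.4000+0.055)/1.055)^2.4 ≈ 0.13287
  G=135: 135/255≈0.5294 > 0.04045 → ((0.5294+0.055)/1.055)^2.4 ≈ 0.24228
  B=249: 249/255≈0.9765 > 0.04045 → ((0.9765+0.055)/1.055)^2.4 ≈ 0.94731
  L2 = 0.2126×0.13287 + 0.7152×0.24228 + 0.0722×0.94731 ≈ 0.26992
Lighter = 0.26992, Darker = 0.10075
Ratio = (L_lighter + 0.05) / (L_darker + 0.05)
Ratio = (0.26992 + 0.05) / (0.10075 + 0.05) = 0.31992 / 0.15075 ≈ 2.1223
Ratio ≈ 2.12:1


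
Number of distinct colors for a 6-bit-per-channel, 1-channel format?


Total bits = 6 bits/channel × 1 channels = 6 bits
Distinct colors = 2^6
= 64 colors


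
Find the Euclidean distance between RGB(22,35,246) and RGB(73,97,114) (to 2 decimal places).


d = √[(R₁-R₂)² + (G₁-G₂)² + (B₁-B₂)²]
d = √[(22-73)² + (35-97)² + (246-114)²]
d = √[2601 + 3844 + 17424]
d = √23869
d ≈ 154.50


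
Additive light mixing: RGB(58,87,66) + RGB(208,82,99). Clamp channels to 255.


Additive: each channel = min(255, C₁+C₂)
R: 58+208 = 266 → 255
G: 87+82 = 169 → 169
B: 66+99 = 165 → 165
= RGB(255, 169, 165)


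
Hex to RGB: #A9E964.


A9 → 169 (R)
E9 → 233 (G)
64 → 100 (B)
= RGB(169, 233, 100)


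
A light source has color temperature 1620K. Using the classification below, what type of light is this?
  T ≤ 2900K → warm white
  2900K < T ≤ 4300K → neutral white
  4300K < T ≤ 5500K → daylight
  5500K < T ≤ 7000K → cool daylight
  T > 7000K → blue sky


Temperature: 1620K
1620K ≤ 2900K → warm white
Classification: warm white


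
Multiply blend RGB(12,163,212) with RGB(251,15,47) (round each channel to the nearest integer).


Multiply: C = A×B/255, rounded to nearest integer
R: 12×251/255 = 3012/255 ≈ 11.812 → 12
G: 163×15/255 = 2445/255 ≈ 9.588 → 10
B: 212×47/255 = 9964/255 ≈ 39.075 → 39
= RGB(12, 10, 39)


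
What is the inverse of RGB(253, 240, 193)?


Invert: (255-R, 255-G, 255-B)
R: 255-253 = 2
G: 255-240 = 15
B: 255-193 = 62
= RGB(2, 15, 62)


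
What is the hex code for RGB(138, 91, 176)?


R = 138 → 8A (hex)
G = 91 → 5B (hex)
B = 176 → B0 (hex)
Hex = #8A5BB0


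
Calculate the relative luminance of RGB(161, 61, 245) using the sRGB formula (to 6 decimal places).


Linearize each channel (sRGB transfer function): c = v/255; c_lin = c/12.92 if c ≤ 0.04045, else ((c+0.055)/1.055)^2.4
  R: 161/255 ≈ 0.631373 > 0.04045 → ((0.631373+0.055)/1.055)^2.4 ≈ 0.356400
  G: 61/255 ≈ 0.239216 > 0.04045 → ((0.239216+0.055)/1.055)^2.4 ≈ 0.046665
  B: 245/255 ≈ 0.960784 > 0.04045 → ((0.960784+0.055)/1.055)^2.4 ≈ 0.913099
R_lin = 0.356400, G_lin = 0.046665, B_lin = 0.913099
L = 0.2126×R + 0.7152×G + 0.0722×B
L = 0.2126×0.356400 + 0.7152×0.046665 + 0.0722×0.913099
L ≈ 0.175071


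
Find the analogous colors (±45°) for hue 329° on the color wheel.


Base hue: 329°
Left analog: (329 - 45) mod 360 = 284°
Right analog: (329 + 45) mod 360 = 14°
Analogous hues = 284° and 14°


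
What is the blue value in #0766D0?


Color: #0766D0
R = 07 = 7
G = 66 = 102
B = D0 = 208
Blue = 208


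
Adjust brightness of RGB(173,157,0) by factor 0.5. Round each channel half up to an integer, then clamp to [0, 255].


Multiply each channel by 0.5, round half up, clamp to [0, 255]
R: 173×0.5 = 86.5 → round → 87
G: 157×0.5 = 78.5 → round → 79
B: 0×0.5 = 0
= RGB(87, 79, 0)


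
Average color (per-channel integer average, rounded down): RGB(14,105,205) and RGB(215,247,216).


Midpoint: each channel = ⌊(C₁+C₂)/2⌋
R: ⌊(14+215)/2⌋ = 114
G: ⌊(105+247)/2⌋ = 176
B: ⌊(205+216)/2⌋ = 210
= RGB(114, 176, 210)


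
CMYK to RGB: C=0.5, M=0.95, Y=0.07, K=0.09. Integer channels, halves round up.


R = 255 × (1-C) × (1-K) = 255 × 0.50 × 0.91 = 116.025 → 116
G = 255 × (1-M) × (1-K) = 255 × 0.05 × 0.91 = 11.6025 → 12
B = 255 × (1-Y) × (1-K) = 255 × 0.93 × 0.91 = 215.8065 → 216
= RGB(116, 12, 216)


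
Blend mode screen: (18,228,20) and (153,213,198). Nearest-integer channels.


Screen: C = 255 - (255-A)×(255-B)/255, rounded to nearest integer
R: 255 - (255-18)×(255-153)/255 = 255 - 24174/255 ≈ 255 - 94.800 = 160.200 → 160
G: 255 - (255-228)×(255-213)/255 = 255 - 1134/255 ≈ 255 - 4.447 = 250.553 → 251
B: 255 - (255-20)×(255-198)/255 = 255 - 13395/255 ≈ 255 - 52.529 = 202.471 → 202
= RGB(160, 251, 202)


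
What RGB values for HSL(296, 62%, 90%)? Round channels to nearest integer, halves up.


H=296°, S=0.62, L=0.90
C = (1-|2L-1|)×S = (1-|0.80|)×0.62 = 0.124
H' = H/60 = 296/60 ≈ 4.9333; X = C×(1-|H' mod 2 - 1|) ≈ 0.1157
m = L - C/2 = 0.90 - 0.062 = 0.838
Sector ⌊H'⌋ = 4 → (R',G',B') = (≈0.1157, 0.0, 0.124)
RGB = ((R'+m)×255, (G'+m)×255, (B'+m)×255) = (243.202, 213.69, 245.31)
Round half up → RGB(243, 214, 245)


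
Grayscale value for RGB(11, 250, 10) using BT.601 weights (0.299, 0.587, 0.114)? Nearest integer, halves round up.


Gray = 0.299×R + 0.587×G + 0.114×B
Gray = 0.299×11 + 0.587×250 + 0.114×10
Gray = 3.289 + 146.750 + 1.140
Gray = 151.179 → round half up → 151
Gray = 151


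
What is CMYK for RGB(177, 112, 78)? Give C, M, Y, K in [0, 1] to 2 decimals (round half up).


R'=177/255≈0.6941, G'=112/255≈0.4392, B'=78/255≈0.3059
K = 1 - max(R',G',B') = 1 - 177/255 = 78/255 = 0.30588… → 0.31
(1-R'-K)/(1-K) simplifies to (max-R)/max with max = 177:
C = (177-177)/177 = 0/177 = 0 → 0.00
M = (177-112)/177 = 65/177 = 0.36723… → 0.37
Y = (177-78)/177 = 99/177 = 0.55932… → 0.56
= CMYK(0.00, 0.37, 0.56, 0.31)


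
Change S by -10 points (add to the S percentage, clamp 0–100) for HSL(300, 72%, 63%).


Original S = 72%
Adjustment = -10 percentage points
New S = 72 + (-10) = 62
Clamp to [0, 100] → 62
= HSL(300°, 62%, 63%)


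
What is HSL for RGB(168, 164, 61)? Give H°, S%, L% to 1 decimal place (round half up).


Normalize: R'=168/255≈0.6588, G'=164/255≈0.6431, B'=61/255≈0.2392
Max=168/255, Min=61/255, Δ=Max-Min=107/255
L = (Max+Min)/2 = (168+61)/510 = 229/510 = 0.44901… → L = 44.9%
L ≤ 0.5 → S = Δ/(Max+Min) = 107/(168+61) = 107/229 = 0.46724… → S = 46.7%
(the 1/255 factors cancel in S and H, so raw channel differences can be used)
Max is R' → H = 60 × (((G-B)/Δ) mod 6) = 60 × (((164-61)/107) mod 6)
  103/107 = 0.9626…
  H = 60 × 0.9626… = 57.757…° → H = 57.8°
= HSL(57.8°, 46.7%, 44.9%)


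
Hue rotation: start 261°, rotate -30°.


New hue = (H + rotation) mod 360
New hue = (261 -30) mod 360
= 231 mod 360
= 231°


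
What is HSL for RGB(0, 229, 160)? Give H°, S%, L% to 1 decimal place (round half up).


Normalize: R'=0/255≈0.0000, G'=229/255≈0.8980, B'=160/255≈0.6275
Max=229/255, Min=0/255, Δ=Max-Min=229/255
L = (Max+Min)/2 = (229+0)/510 = 229/510 = 0.44901… → L = 44.9%
L ≤ 0.5 → S = Δ/(Max+Min) = 229/(229+0) = 229/229 = 1 → S = 100.0%
(the 1/255 factors cancel in S and H, so raw channel differences can be used)
Max is G' → H = 60 × ((B-R)/Δ + 2) = 60 × ((160-0)/229 + 2)
  160/229 + 2 = 0.6986… + 2 = 2.6986…
  H = 60 × 2.6986… = 161.921…° → H = 161.9°
= HSL(161.9°, 100.0%, 44.9%)


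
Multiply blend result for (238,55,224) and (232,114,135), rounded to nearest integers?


Multiply: C = A×B/255, rounded to nearest integer
R: 238×232/255 = 55216/255 ≈ 216.533 → 217
G: 55×114/255 = 6270/255 ≈ 24.588 → 25
B: 224×135/255 = 30240/255 ≈ 118.588 → 119
= RGB(217, 25, 119)


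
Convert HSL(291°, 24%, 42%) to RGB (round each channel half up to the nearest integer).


H=291°, S=0.24, L=0.42
C = (1-|2L-1|)×S = (1-|-0.16|)×0.24 = 0.2016
H' = H/60 = 291/60 ≈ 4.8500; X = C×(1-|H' mod 2 - 1|) = 0.17136
m = L - C/2 = 0.42 - 0.1008 = 0.3192
Sector ⌊H'⌋ = 4 → (R',G',B') = (0.17136, 0.0, 0.2016)
RGB = ((R'+m)×255, (G'+m)×255, (B'+m)×255) = (125.0928, 81.396, 132.804)
Round half up → RGB(125, 81, 133)


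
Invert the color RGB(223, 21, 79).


Invert: (255-R, 255-G, 255-B)
R: 255-223 = 32
G: 255-21 = 234
B: 255-79 = 176
= RGB(32, 234, 176)


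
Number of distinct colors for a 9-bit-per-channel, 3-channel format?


Total bits = 9 bits/channel × 3 channels = 27 bits
Distinct colors = 2^27
= 134,217,728 colors


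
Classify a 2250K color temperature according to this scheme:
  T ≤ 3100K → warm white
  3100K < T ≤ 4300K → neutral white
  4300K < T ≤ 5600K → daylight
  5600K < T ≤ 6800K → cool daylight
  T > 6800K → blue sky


Temperature: 2250K
2250K ≤ 3100K → warm white
Classification: warm white


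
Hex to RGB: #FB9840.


FB → 251 (R)
98 → 152 (G)
40 → 64 (B)
= RGB(251, 152, 64)


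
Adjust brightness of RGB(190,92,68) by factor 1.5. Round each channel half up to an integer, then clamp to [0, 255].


Multiply each channel by 1.5, round half up, clamp to [0, 255]
R: 190×1.5 = 285 → clamp → 255
G: 92×1.5 = 138
B: 68×1.5 = 102
= RGB(255, 138, 102)


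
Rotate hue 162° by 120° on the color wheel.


New hue = (H + rotation) mod 360
New hue = (162 + 120) mod 360
= 282 mod 360
= 282°


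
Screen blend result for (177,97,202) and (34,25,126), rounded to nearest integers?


Screen: C = 255 - (255-A)×(255-B)/255, rounded to nearest integer
R: 255 - (255-177)×(255-34)/255 = 255 - 17238/255 ≈ 255 - 67.600 = 187.400 → 187
G: 255 - (255-97)×(255-25)/255 = 255 - 36340/255 ≈ 255 - 142.510 = 112.490 → 112
B: 255 - (255-202)×(255-126)/255 = 255 - 6837/255 ≈ 255 - 26.812 = 228.188 → 228
= RGB(187, 112, 228)


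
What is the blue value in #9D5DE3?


Color: #9D5DE3
R = 9D = 157
G = 5D = 93
B = E3 = 227
Blue = 227


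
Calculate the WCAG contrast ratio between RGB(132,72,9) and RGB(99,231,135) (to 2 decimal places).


Linearize each sRGB channel c=v/255: c/12.92 if c ≤ 0.04045 else ((c+0.055)/1.055)^2.4
L = 0.2126×R_lin + 0.7152×G_lin + 0.0722×B_lin
Color 1 (132,72,9):
  R=132: 132/255≈0.5176 > 0.04045 → ((0.5176+0.055)/1.055)^2.4 ≈ 0.23074
  G=72: 72/255≈0.2824 > 0.04045 → ((0.2824+0.055)/1.055)^2.4 ≈ 0.06480
  B=9: 9/255≈0.0353 ≤ 0.04045 → 0.0353/12.92 ≈ 0.00273
  L1 = 0.2126×0.23074 + 0.7152×0.06480 + 0.0722×0.00273 ≈ 0.09560
Color 2 (99,231,135):
  R=99: 99/255≈0.3882 > 0.04045 → ((0.3882+0.055)/1.055)^2.4 ≈ 0.12477
  G=231: 231/255≈0.9059 > 0.04045 → ((0.9059+0.055)/1.055)^2.4 ≈ 0.79910
  B=135: 135/255≈0.5294 > 0.04045 → ((0.5294+0.055)/1.055)^2.4 ≈ 0.24228
  L2 = 0.2126×0.12477 + 0.7152×0.79910 + 0.0722×0.24228 ≈ 0.61554
Lighter = 0.61554, Darker = 0.09560
Ratio = (L_lighter + 0.05) / (L_darker + 0.05)
Ratio = (0.61554 + 0.05) / (0.09560 + 0.05) = 0.66554 / 0.14560 ≈ 4.5710
Ratio ≈ 4.57:1


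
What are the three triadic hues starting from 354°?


Triadic: equally spaced at 120° intervals
H1 = 354°
H2 = (354 + 120) mod 360 = 114°
H3 = (354 + 240) mod 360 = 234°
Triadic = 354°, 114°, 234°


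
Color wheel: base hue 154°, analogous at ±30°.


Base hue: 154°
Left analog: (154 - 30) mod 360 = 124°
Right analog: (154 + 30) mod 360 = 184°
Analogous hues = 124° and 184°


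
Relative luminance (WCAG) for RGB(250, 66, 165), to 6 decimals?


Linearize each channel (sRGB transfer function): c = v/255; c_lin = c/12.92 if c ≤ 0.04045, else ((c+0.055)/1.055)^2.4
  R: 250/255 ≈ 0.980392 > 0.04045 → ((0.980392+0.055)/1.055)^2.4 ≈ 0.955973
  G: 66/255 ≈ 0.258824 > 0.04045 → ((0.258824+0.055)/1.055)^2.4 ≈ 0.054480
  B: 165/255 ≈ 0.647059 > 0.04045 → ((0.647059+0.055)/1.055)^2.4 ≈ 0.376262
R_lin = 0.955973, G_lin = 0.054480, B_lin = 0.376262
L = 0.2126×R + 0.7152×G + 0.0722×B
L = 0.2126×0.955973 + 0.7152×0.054480 + 0.0722×0.376262
L ≈ 0.269370


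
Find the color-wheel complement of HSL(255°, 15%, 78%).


Complement = opposite side of color wheel = hue + 180°
H' = (255 + 180) mod 360 = 75°
S and L unchanged.
= HSL(75°, 15%, 78%)


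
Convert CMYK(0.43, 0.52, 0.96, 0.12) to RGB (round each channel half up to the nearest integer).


R = 255 × (1-C) × (1-K) = 255 × 0.57 × 0.88 = 127.908 → 128
G = 255 × (1-M) × (1-K) = 255 × 0.48 × 0.88 = 107.712 → 108
B = 255 × (1-Y) × (1-K) = 255 × 0.04 × 0.88 = 8.976 → 9
= RGB(128, 108, 9)


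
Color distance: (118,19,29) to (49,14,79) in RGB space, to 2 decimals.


d = √[(R₁-R₂)² + (G₁-G₂)² + (B₁-B₂)²]
d = √[(118-49)² + (19-14)² + (29-79)²]
d = √[4761 + 25 + 2500]
d = √7286
d ≈ 85.36


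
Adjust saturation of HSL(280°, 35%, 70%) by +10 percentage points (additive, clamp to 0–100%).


Original S = 35%
Adjustment = +10 percentage points
New S = 35 + (10) = 45
Clamp to [0, 100] → 45
= HSL(280°, 45%, 70%)


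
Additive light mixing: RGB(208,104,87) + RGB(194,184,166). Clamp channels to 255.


Additive: each channel = min(255, C₁+C₂)
R: 208+194 = 402 → 255
G: 104+184 = 288 → 255
B: 87+166 = 253 → 253
= RGB(255, 255, 253)


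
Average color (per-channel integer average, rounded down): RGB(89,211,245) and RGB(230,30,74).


Midpoint: each channel = ⌊(C₁+C₂)/2⌋
R: ⌊(89+230)/2⌋ = 159
G: ⌊(211+30)/2⌋ = 120
B: ⌊(245+74)/2⌋ = 159
= RGB(159, 120, 159)


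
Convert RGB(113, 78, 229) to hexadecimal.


R = 113 → 71 (hex)
G = 78 → 4E (hex)
B = 229 → E5 (hex)
Hex = #714EE5


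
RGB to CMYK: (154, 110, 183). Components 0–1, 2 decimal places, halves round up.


R'=154/255≈0.6039, G'=110/255≈0.4314, B'=183/255≈0.7176
K = 1 - max(R',G',B') = 1 - 183/255 = 72/255 = 0.28235… → 0.28
(1-R'-K)/(1-K) simplifies to (max-R)/max with max = 183:
C = (183-154)/183 = 29/183 = 0.15846… → 0.16
M = (183-110)/183 = 73/183 = 0.39890… → 0.40
Y = (183-183)/183 = 0/183 = 0 → 0.00
= CMYK(0.16, 0.40, 0.00, 0.28)


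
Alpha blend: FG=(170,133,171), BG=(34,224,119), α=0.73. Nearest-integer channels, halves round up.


C = α×F + (1-α)×B, with 1-α = 0.27
R: 0.73×170 + 0.27×34 = 124.10 + 9.18 = 133.28 → 133
G: 0.73×133 + 0.27×224 = 97.09 + 60.48 = 157.57 → 158
B: 0.73×171 + 0.27×119 = 124.83 + 32.13 = 156.96 → 157
= RGB(133, 158, 157)


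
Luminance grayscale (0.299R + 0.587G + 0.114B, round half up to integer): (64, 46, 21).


Gray = 0.299×R + 0.587×G + 0.114×B
Gray = 0.299×64 + 0.587×46 + 0.114×21
Gray = 19.136 + 27.002 + 2.394
Gray = 48.532 → round half up → 49
Gray = 49


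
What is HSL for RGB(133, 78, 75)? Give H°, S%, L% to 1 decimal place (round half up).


Normalize: R'=133/255≈0.5216, G'=78/255≈0.3059, B'=75/255≈0.2941
Max=133/255, Min=75/255, Δ=Max-Min=58/255
L = (Max+Min)/2 = (133+75)/510 = 208/510 = 0.40784… → L = 40.8%
L ≤ 0.5 → S = Δ/(Max+Min) = 58/(133+75) = 58/208 = 0.27884… → S = 27.9%
(the 1/255 factors cancel in S and H, so raw channel differences can be used)
Max is R' → H = 60 × (((G-B)/Δ) mod 6) = 60 × (((78-75)/58) mod 6)
  3/58 = 0.0517…
  H = 60 × 0.0517… = 3.103…° → H = 3.1°
= HSL(3.1°, 27.9%, 40.8%)


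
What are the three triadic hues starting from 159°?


Triadic: equally spaced at 120° intervals
H1 = 159°
H2 = (159 + 120) mod 360 = 279°
H3 = (159 + 240) mod 360 = 39°
Triadic = 159°, 279°, 39°


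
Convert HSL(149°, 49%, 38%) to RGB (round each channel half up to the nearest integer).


H=149°, S=0.49, L=0.38
C = (1-|2L-1|)×S = (1-|-0.24|)×0.49 = 0.3724
H' = H/60 = 149/60 ≈ 2.4833; X = C×(1-|H' mod 2 - 1|) ≈ 0.1800
m = L - C/2 = 0.38 - 0.1862 = 0.1938
Sector ⌊H'⌋ = 2 → (R',G',B') = (0.0, 0.3724, ≈0.1800)
RGB = ((R'+m)×255, (G'+m)×255, (B'+m)×255) = (49.419, 144.381, 95.3173)
Round half up → RGB(49, 144, 95)


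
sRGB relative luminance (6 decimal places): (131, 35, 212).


Linearize each channel (sRGB transfer function): c = v/255; c_lin = c/12.92 if c ≤ 0.04045, else ((c+0.055)/1.055)^2.4
  R: 131/255 ≈ 0.513725 > 0.04045 → ((0.513725+0.055)/1.055)^2.4 ≈ 0.226966
  G: 35/255 ≈ 0.137255 > 0.04045 → ((0.137255+0.055)/1.055)^2.4 ≈ 0.016807
  B: 212/255 ≈ 0.831373 > 0.04045 → ((0.831373+0.055)/1.055)^2.4 ≈ 0.658375
R_lin = 0.226966, G_lin = 0.016807, B_lin = 0.658375
L = 0.2126×R + 0.7152×G + 0.0722×B
L = 0.2126×0.226966 + 0.7152×0.016807 + 0.0722×0.658375
L ≈ 0.107808


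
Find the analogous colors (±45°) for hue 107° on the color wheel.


Base hue: 107°
Left analog: (107 - 45) mod 360 = 62°
Right analog: (107 + 45) mod 360 = 152°
Analogous hues = 62° and 152°


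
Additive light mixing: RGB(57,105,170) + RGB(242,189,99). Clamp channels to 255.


Additive: each channel = min(255, C₁+C₂)
R: 57+242 = 299 → 255
G: 105+189 = 294 → 255
B: 170+99 = 269 → 255
= RGB(255, 255, 255)


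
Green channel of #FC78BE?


Color: #FC78BE
R = FC = 252
G = 78 = 120
B = BE = 190
Green = 120


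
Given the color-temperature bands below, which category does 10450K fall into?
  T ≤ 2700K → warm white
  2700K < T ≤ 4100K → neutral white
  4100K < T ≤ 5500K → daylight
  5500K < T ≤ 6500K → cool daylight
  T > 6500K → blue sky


Temperature: 10450K
10450K > 6500K → blue sky
Classification: blue sky


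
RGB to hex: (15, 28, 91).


R = 15 → 0F (hex)
G = 28 → 1C (hex)
B = 91 → 5B (hex)
Hex = #0F1C5B


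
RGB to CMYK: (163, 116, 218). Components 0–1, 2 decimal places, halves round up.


R'=163/255≈0.6392, G'=116/255≈0.4549, B'=218/255≈0.8549
K = 1 - max(R',G',B') = 1 - 218/255 = 37/255 = 0.14509… → 0.15
(1-R'-K)/(1-K) simplifies to (max-R)/max with max = 218:
C = (218-163)/218 = 55/218 = 0.25229… → 0.25
M = (218-116)/218 = 102/218 = 0.46788… → 0.47
Y = (218-218)/218 = 0/218 = 0 → 0.00
= CMYK(0.25, 0.47, 0.00, 0.15)


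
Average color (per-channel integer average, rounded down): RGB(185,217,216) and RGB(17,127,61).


Midpoint: each channel = ⌊(C₁+C₂)/2⌋
R: ⌊(185+17)/2⌋ = 101
G: ⌊(217+127)/2⌋ = 172
B: ⌊(216+61)/2⌋ = 138
= RGB(101, 172, 138)


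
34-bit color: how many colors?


Colors = 2^bits = 2^34
= 17,179,869,184 colors


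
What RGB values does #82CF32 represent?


82 → 130 (R)
CF → 207 (G)
32 → 50 (B)
= RGB(130, 207, 50)


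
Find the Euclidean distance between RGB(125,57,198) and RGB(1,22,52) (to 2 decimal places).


d = √[(R₁-R₂)² + (G₁-G₂)² + (B₁-B₂)²]
d = √[(125-1)² + (57-22)² + (198-52)²]
d = √[15376 + 1225 + 21316]
d = √37917
d ≈ 194.72


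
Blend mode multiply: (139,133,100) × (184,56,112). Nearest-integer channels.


Multiply: C = A×B/255, rounded to nearest integer
R: 139×184/255 = 25576/255 ≈ 100.298 → 100
G: 133×56/255 = 7448/255 ≈ 29.208 → 29
B: 100×112/255 = 11200/255 ≈ 43.922 → 44
= RGB(100, 29, 44)


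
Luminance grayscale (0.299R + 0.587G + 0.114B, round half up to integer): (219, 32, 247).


Gray = 0.299×R + 0.587×G + 0.114×B
Gray = 0.299×219 + 0.587×32 + 0.114×247
Gray = 65.481 + 18.784 + 28.158
Gray = 112.423 → round half up → 112
Gray = 112


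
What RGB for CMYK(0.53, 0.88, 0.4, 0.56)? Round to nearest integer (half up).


R = 255 × (1-C) × (1-K) = 255 × 0.47 × 0.44 = 52.734 → 53
G = 255 × (1-M) × (1-K) = 255 × 0.12 × 0.44 = 13.464 → 13
B = 255 × (1-Y) × (1-K) = 255 × 0.60 × 0.44 = 67.32 → 67
= RGB(53, 13, 67)


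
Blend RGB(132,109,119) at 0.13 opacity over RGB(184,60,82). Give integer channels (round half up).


C = α×F + (1-α)×B, with 1-α = 0.87
R: 0.13×132 + 0.87×184 = 17.16 + 160.08 = 177.24 → 177
G: 0.13×109 + 0.87×60 = 14.17 + 52.20 = 66.37 → 66
B: 0.13×119 + 0.87×82 = 15.47 + 71.34 = 86.81 → 87
= RGB(177, 66, 87)


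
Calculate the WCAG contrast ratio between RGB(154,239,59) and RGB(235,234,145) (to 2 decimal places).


Linearize each sRGB channel c=v/255: c/12.92 if c ≤ 0.04045 else ((c+0.055)/1.055)^2.4
L = 0.2126×R_lin + 0.7152×G_lin + 0.0722×B_lin
Color 1 (154,239,59):
  R=154: 154/255≈0.6039 > 0.04045 → ((0.6039+0.055)/1.055)^2.4 ≈ 0.32314
  G=239: 239/255≈0.9373 > 0.04045 → ((0.9373+0.055)/1.055)^2.4 ≈ 0.86316
  B=59: 59/255≈0.2314 > 0.04045 → ((0.2314+0.055)/1.055)^2.4 ≈ 0.04374
  L1 = 0.2126×0.32314 + 0.7152×0.86316 + 0.0722×0.04374 ≈ 0.68919
Color 2 (235,234,145):
  R=235: 235/255≈0.9216 > 0.04045 → ((0.9216+0.055)/1.055)^2.4 ≈ 0.83077
  G=234: 234/255≈0.9176 > 0.04045 → ((0.9176+0.055)/1.055)^2.4 ≈ 0.82279
  B=145: 145/255≈0.5686 > 0.04045 → ((0.5686+0.055)/1.055)^2.4 ≈ 0.28315
  L2 = 0.2126×0.83077 + 0.7152×0.82279 + 0.0722×0.28315 ≈ 0.78552
Lighter = 0.78552, Darker = 0.68919
Ratio = (L_lighter + 0.05) / (L_darker + 0.05)
Ratio = (0.78552 + 0.05) / (0.68919 + 0.05) = 0.83552 / 0.73919 ≈ 1.1303
Ratio ≈ 1.13:1


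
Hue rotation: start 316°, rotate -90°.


New hue = (H + rotation) mod 360
New hue = (316 -90) mod 360
= 226 mod 360
= 226°


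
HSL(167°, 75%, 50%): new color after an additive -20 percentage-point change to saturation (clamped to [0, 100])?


Original S = 75%
Adjustment = -20 percentage points
New S = 75 + (-20) = 55
Clamp to [0, 100] → 55
= HSL(167°, 55%, 50%)


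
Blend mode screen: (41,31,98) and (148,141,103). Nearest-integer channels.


Screen: C = 255 - (255-A)×(255-B)/255, rounded to nearest integer
R: 255 - (255-41)×(255-148)/255 = 255 - 22898/255 ≈ 255 - 89.796 = 165.204 → 165
G: 255 - (255-31)×(255-141)/255 = 255 - 25536/255 ≈ 255 - 100.141 = 154.859 → 155
B: 255 - (255-98)×(255-103)/255 = 255 - 23864/255 ≈ 255 - 93.584 = 161.416 → 161
= RGB(165, 155, 161)


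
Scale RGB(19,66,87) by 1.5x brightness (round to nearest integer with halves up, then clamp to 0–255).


Multiply each channel by 1.5, round half up, clamp to [0, 255]
R: 19×1.5 = 28.5 → round → 29
G: 66×1.5 = 99
B: 87×1.5 = 130.5 → round → 131
= RGB(29, 99, 131)


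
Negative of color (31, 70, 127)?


Invert: (255-R, 255-G, 255-B)
R: 255-31 = 224
G: 255-70 = 185
B: 255-127 = 128
= RGB(224, 185, 128)


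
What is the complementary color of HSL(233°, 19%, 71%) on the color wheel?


Complement = opposite side of color wheel = hue + 180°
H' = (233 + 180) mod 360 = 53°
S and L unchanged.
= HSL(53°, 19%, 71%)


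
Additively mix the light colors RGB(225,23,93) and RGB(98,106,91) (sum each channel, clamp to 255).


Additive: each channel = min(255, C₁+C₂)
R: 225+98 = 323 → 255
G: 23+106 = 129 → 129
B: 93+91 = 184 → 184
= RGB(255, 129, 184)


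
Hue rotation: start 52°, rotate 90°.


New hue = (H + rotation) mod 360
New hue = (52 + 90) mod 360
= 142 mod 360
= 142°


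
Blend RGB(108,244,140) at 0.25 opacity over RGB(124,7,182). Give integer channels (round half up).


C = α×F + (1-α)×B, with 1-α = 0.75
R: 0.25×108 + 0.75×124 = 27.00 + 93.00 = 120.00 → 120
G: 0.25×244 + 0.75×7 = 61.00 + 5.25 = 66.25 → 66
B: 0.25×140 + 0.75×182 = 35.00 + 136.50 = 171.50 → 172
= RGB(120, 66, 172)


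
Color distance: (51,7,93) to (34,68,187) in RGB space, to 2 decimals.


d = √[(R₁-R₂)² + (G₁-G₂)² + (B₁-B₂)²]
d = √[(51-34)² + (7-68)² + (93-187)²]
d = √[289 + 3721 + 8836]
d = √12846
d ≈ 113.34


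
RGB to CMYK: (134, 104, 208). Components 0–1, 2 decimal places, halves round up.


R'=134/255≈0.5255, G'=104/255≈0.4078, B'=208/255≈0.8157
K = 1 - max(R',G',B') = 1 - 208/255 = 47/255 = 0.18431… → 0.18
(1-R'-K)/(1-K) simplifies to (max-R)/max with max = 208:
C = (208-134)/208 = 74/208 = 0.35576… → 0.36
M = (208-104)/208 = 104/208 = 0.5 → 0.50
Y = (208-208)/208 = 0/208 = 0 → 0.00
= CMYK(0.36, 0.50, 0.00, 0.18)


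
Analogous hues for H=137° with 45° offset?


Base hue: 137°
Left analog: (137 - 45) mod 360 = 92°
Right analog: (137 + 45) mod 360 = 182°
Analogous hues = 92° and 182°


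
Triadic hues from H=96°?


Triadic: equally spaced at 120° intervals
H1 = 96°
H2 = (96 + 120) mod 360 = 216°
H3 = (96 + 240) mod 360 = 336°
Triadic = 96°, 216°, 336°


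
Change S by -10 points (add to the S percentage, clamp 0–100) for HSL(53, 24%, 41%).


Original S = 24%
Adjustment = -10 percentage points
New S = 24 + (-10) = 14
Clamp to [0, 100] → 14
= HSL(53°, 14%, 41%)


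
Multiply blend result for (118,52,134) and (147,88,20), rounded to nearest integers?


Multiply: C = A×B/255, rounded to nearest integer
R: 118×147/255 = 17346/255 ≈ 68.024 → 68
G: 52×88/255 = 4576/255 ≈ 17.945 → 18
B: 134×20/255 = 2680/255 ≈ 10.510 → 11
= RGB(68, 18, 11)
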